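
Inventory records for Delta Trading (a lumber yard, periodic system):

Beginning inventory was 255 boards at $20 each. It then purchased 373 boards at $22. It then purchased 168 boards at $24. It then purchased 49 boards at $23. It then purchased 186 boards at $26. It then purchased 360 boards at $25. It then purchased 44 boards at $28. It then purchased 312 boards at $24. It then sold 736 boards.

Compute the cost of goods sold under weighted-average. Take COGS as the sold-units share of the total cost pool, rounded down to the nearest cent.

COGS = $17,281.88

Sale 1, sell 736: 736/1747 × $41,021.00 → $17,281.88
Ending inventory (cost pool remaining) = $23,739.12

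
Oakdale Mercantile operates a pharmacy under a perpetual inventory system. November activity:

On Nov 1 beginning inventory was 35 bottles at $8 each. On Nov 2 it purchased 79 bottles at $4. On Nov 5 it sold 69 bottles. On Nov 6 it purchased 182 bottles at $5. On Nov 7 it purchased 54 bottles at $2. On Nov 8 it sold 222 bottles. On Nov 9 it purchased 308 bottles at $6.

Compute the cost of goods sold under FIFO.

COGS = $1,481

Nov 5, 69 sold [FIFO — oldest first]: 35 @ $8 + 34 @ $4 = $416
Nov 8, 222 sold [FIFO — oldest first]: 45 @ $4 + 177 @ $5 = $1,065
Total COGS = $416 + $1,065 = $1,481
Ending inventory: 5 @ $5 + 54 @ $2 + 308 @ $6 = $1,981
Check: goods available $3,462 = COGS $1,481 + ending $1,981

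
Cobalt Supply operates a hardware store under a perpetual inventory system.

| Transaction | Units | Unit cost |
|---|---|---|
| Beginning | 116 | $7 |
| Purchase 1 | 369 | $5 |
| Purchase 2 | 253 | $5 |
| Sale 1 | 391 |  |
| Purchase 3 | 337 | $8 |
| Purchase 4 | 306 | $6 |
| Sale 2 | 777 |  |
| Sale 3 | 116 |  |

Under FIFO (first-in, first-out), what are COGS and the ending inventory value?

Sale 1 (391) [FIFO — oldest first]: 116 @ $7 + 275 @ $5 = $2,187
Sale 2 (777) [FIFO — oldest first]: 94 @ $5 + 253 @ $5 + 337 @ $8 + 93 @ $6 = $4,989
Sale 3 (116) [FIFO — oldest first]: 116 @ $6 = $696
Total COGS = $2,187 + $4,989 + $696 = $7,872
Ending inventory: 97 @ $6 = $582

COGS = $7,872; ending inventory = $582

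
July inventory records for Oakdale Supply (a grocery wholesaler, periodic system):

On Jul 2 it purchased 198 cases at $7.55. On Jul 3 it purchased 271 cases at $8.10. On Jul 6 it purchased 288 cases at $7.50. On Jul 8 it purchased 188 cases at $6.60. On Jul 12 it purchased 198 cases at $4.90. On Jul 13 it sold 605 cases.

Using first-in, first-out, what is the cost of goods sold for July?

COGS = $4,710.00

Jul 13, 605 sold [FIFO — oldest first]: 198 @ $7.55 + 271 @ $8.10 + 136 @ $7.50 = $4,710.00
Ending inventory: 152 @ $7.50 + 188 @ $6.60 + 198 @ $4.90 = $3,351.00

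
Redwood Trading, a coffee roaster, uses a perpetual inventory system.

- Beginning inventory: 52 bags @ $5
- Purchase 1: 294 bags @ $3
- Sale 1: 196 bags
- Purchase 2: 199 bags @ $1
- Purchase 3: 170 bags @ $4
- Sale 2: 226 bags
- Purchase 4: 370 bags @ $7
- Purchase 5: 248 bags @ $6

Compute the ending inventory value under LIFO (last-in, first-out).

Sale 1 (196) [LIFO — newest first]: 196 @ $3 = $588
Sale 2 (226) [LIFO — newest first]: 170 @ $4 + 56 @ $1 = $736
Total COGS = $588 + $736 = $1,324
Ending inventory: 52 @ $5 + 98 @ $3 + 143 @ $1 + 370 @ $7 + 248 @ $6 = $4,775

Ending inventory = $4,775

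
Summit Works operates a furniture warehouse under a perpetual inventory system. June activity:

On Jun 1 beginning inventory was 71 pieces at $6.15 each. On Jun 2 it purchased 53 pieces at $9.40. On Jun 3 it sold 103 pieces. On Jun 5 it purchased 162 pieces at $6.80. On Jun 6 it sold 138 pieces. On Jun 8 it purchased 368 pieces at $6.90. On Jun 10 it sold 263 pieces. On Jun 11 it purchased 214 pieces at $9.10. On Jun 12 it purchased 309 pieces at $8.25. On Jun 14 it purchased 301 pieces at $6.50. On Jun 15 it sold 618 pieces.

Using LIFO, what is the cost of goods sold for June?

COGS = $8,137.35

Jun 3, 103 sold [LIFO — newest first]: 53 @ $9.40 + 50 @ $6.15 = $805.70
Jun 6, 138 sold [LIFO — newest first]: 138 @ $6.80 = $938.40
Jun 10, 263 sold [LIFO — newest first]: 263 @ $6.90 = $1,814.70
Jun 15, 618 sold [LIFO — newest first]: 301 @ $6.50 + 309 @ $8.25 + 8 @ $9.10 = $4,578.55
Total COGS = $805.70 + $938.40 + $1,814.70 + $4,578.55 = $8,137.35
Ending inventory: 21 @ $6.15 + 24 @ $6.80 + 105 @ $6.90 + 206 @ $9.10 = $2,891.45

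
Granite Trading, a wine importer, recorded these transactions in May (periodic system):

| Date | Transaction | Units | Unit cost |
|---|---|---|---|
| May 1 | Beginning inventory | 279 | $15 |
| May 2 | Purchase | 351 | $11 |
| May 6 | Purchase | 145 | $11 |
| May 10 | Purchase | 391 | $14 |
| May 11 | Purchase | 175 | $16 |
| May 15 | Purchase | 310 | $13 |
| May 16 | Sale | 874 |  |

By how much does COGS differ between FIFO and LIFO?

FIFO COGS: 279 @ $15 + 351 @ $11 + 145 @ $11 + 99 @ $14 = $11,027
LIFO COGS: 310 @ $13 + 175 @ $16 + 389 @ $14 = $12,276
Difference = |$11,027 − $12,276| = $1,249

$1,249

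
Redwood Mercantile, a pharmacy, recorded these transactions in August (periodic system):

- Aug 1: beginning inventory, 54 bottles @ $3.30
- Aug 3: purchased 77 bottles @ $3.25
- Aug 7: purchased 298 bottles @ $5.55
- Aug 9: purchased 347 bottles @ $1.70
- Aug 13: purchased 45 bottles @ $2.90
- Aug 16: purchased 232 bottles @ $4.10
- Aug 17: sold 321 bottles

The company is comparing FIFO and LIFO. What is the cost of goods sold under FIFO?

FIFO COGS: 54 @ $3.30 + 77 @ $3.25 + 190 @ $5.55 = $1,482.95
LIFO COGS: 232 @ $4.10 + 45 @ $2.90 + 44 @ $1.70 = $1,156.50

COGS = $1,482.95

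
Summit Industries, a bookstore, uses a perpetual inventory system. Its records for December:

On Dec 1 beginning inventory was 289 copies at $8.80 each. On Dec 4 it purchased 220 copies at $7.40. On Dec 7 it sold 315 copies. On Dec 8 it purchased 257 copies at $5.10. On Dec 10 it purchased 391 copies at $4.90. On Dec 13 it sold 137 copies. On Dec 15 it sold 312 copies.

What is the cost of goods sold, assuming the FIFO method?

Dec 7, 315 sold [FIFO — oldest first]: 289 @ $8.80 + 26 @ $7.40 = $2,735.60
Dec 13, 137 sold [FIFO — oldest first]: 137 @ $7.40 = $1,013.80
Dec 15, 312 sold [FIFO — oldest first]: 57 @ $7.40 + 255 @ $5.10 = $1,722.30
Total COGS = $2,735.60 + $1,013.80 + $1,722.30 = $5,471.70
Ending inventory: 2 @ $5.10 + 391 @ $4.90 = $1,926.10

COGS = $5,471.70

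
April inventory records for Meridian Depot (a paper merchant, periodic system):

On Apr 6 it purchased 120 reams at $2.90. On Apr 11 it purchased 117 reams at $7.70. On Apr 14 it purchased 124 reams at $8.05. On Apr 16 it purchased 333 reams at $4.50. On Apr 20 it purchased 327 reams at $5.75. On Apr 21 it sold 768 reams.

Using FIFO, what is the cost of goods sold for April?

COGS = $4,171.10

Apr 21, 768 sold [FIFO — oldest first]: 120 @ $2.90 + 117 @ $7.70 + 124 @ $8.05 + 333 @ $4.50 + 74 @ $5.75 = $4,171.10
Ending inventory: 253 @ $5.75 = $1,454.75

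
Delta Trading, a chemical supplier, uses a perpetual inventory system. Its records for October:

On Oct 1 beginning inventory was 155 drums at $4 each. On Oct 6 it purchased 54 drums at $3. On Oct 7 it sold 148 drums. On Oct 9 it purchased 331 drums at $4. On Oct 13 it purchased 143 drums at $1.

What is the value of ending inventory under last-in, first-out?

Ending inventory = $1,711

Oct 7, 148 sold [LIFO — newest first]: 54 @ $3 + 94 @ $4 = $538
Ending inventory: 61 @ $4 + 331 @ $4 + 143 @ $1 = $1,711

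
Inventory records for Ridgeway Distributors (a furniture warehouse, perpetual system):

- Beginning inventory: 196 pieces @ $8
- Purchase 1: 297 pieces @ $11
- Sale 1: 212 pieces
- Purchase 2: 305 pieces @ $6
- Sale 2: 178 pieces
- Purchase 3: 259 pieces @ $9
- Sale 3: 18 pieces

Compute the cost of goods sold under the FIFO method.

COGS = $3,900

Sale 1 (212) [FIFO — oldest first]: 196 @ $8 + 16 @ $11 = $1,744
Sale 2 (178) [FIFO — oldest first]: 178 @ $11 = $1,958
Sale 3 (18) [FIFO — oldest first]: 18 @ $11 = $198
Total COGS = $1,744 + $1,958 + $198 = $3,900
Ending inventory: 85 @ $11 + 305 @ $6 + 259 @ $9 = $5,096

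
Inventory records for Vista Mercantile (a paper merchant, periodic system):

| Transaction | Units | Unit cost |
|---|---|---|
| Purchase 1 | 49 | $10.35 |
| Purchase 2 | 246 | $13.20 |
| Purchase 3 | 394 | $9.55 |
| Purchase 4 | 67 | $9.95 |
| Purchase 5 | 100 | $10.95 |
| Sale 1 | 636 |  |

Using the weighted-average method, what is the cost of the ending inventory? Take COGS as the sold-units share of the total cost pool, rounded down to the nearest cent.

Sale 1, sell 636: 636/856 × $9,278.70 → $6,893.98
Ending inventory (cost pool remaining) = $2,384.72

Ending inventory = $2,384.72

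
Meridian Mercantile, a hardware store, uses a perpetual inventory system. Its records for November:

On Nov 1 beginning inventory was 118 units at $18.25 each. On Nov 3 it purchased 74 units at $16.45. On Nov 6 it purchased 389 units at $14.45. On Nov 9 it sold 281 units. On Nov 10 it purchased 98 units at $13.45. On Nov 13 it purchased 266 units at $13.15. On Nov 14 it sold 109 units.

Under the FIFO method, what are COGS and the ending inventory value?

COGS = $6,231.90; ending inventory = $7,575.95

Nov 9, 281 sold [FIFO — oldest first]: 118 @ $18.25 + 74 @ $16.45 + 89 @ $14.45 = $4,656.85
Nov 14, 109 sold [FIFO — oldest first]: 109 @ $14.45 = $1,575.05
Total COGS = $4,656.85 + $1,575.05 = $6,231.90
Ending inventory: 191 @ $14.45 + 98 @ $13.45 + 266 @ $13.15 = $7,575.95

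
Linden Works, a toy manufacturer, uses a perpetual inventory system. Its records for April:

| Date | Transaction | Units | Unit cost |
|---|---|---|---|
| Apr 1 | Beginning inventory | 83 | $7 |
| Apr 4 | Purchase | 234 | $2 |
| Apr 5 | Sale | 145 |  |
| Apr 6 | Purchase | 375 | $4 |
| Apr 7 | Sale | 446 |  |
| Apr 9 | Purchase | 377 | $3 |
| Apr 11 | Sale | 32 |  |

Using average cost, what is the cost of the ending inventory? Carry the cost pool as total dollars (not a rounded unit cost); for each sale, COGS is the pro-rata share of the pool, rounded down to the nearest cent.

After Apr 1: 83 on hand, pool $581.00 (≈ $7.0000 each)
After Apr 4: 317 on hand, pool $1,049.00 (≈ $3.3091 each)
Apr 5, sell 145: 145/317 × $1,049.00 → $479.82
After Apr 6: 547 on hand, pool $2,069.18 (≈ $3.7828 each)
Apr 7, sell 446: 446/547 × $2,069.18 → $1,687.11
After Apr 9: 478 on hand, pool $1,513.07 (≈ $3.1654 each)
Apr 11, sell 32: 32/478 × $1,513.07 → $101.29
Total COGS = $479.82 + $1,687.11 + $101.29 = $2,268.22
Ending inventory (cost pool remaining) = $1,411.78
Check: goods available $3,680.00 = COGS $2,268.22 + ending $1,411.78

Ending inventory = $1,411.78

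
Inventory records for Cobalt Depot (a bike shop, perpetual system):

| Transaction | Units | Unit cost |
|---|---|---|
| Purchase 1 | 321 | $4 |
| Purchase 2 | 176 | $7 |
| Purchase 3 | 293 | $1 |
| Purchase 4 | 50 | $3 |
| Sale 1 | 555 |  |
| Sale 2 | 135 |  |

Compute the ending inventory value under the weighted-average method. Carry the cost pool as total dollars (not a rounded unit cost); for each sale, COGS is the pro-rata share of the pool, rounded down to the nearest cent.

Ending inventory = $528.40

After Purchase 1: 321 on hand, pool $1,284.00 (≈ $4.0000 each)
After Purchase 2: 497 on hand, pool $2,516.00 (≈ $5.0624 each)
After Purchase 3: 790 on hand, pool $2,809.00 (≈ $3.5557 each)
After Purchase 4: 840 on hand, pool $2,959.00 (≈ $3.5226 each)
Sale 1, sell 555: 555/840 × $2,959.00 → $1,955.05
Sale 2, sell 135: 135/285 × $1,003.95 → $475.55
Total COGS = $1,955.05 + $475.55 = $2,430.60
Ending inventory (cost pool remaining) = $528.40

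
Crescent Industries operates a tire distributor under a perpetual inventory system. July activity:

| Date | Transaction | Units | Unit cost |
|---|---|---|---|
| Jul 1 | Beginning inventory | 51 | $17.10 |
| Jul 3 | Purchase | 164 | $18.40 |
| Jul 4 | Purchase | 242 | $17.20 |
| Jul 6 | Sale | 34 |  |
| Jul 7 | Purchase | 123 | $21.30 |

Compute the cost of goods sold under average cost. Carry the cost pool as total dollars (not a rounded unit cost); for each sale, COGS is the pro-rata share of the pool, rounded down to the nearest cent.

COGS = $599.06

After Jul 1: 51 on hand, pool $872.10 (≈ $17.1000 each)
After Jul 3: 215 on hand, pool $3,889.70 (≈ $18.0916 each)
After Jul 4: 457 on hand, pool $8,052.10 (≈ $17.6195 each)
Jul 6, sell 34: 34/457 × $8,052.10 → $599.06
After Jul 7: 546 on hand, pool $10,072.94 (≈ $18.4486 each)
Ending inventory (cost pool remaining) = $10,072.94
Check: goods available $10,672.00 = COGS $599.06 + ending $10,072.94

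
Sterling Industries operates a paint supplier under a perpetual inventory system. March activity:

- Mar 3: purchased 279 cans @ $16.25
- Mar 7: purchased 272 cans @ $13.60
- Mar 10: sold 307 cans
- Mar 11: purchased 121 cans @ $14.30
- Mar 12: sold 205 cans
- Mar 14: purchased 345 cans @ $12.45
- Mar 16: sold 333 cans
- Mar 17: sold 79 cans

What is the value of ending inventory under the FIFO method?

Ending inventory = $1,157.85

Mar 10, 307 sold [FIFO — oldest first]: 279 @ $16.25 + 28 @ $13.60 = $4,914.55
Mar 12, 205 sold [FIFO — oldest first]: 205 @ $13.60 = $2,788.00
Mar 16, 333 sold [FIFO — oldest first]: 39 @ $13.60 + 121 @ $14.30 + 173 @ $12.45 = $4,414.55
Mar 17, 79 sold [FIFO — oldest first]: 79 @ $12.45 = $983.55
Total COGS = $4,914.55 + $2,788.00 + $4,414.55 + $983.55 = $13,100.65
Ending inventory: 93 @ $12.45 = $1,157.85
Check: goods available $14,258.50 = COGS $13,100.65 + ending $1,157.85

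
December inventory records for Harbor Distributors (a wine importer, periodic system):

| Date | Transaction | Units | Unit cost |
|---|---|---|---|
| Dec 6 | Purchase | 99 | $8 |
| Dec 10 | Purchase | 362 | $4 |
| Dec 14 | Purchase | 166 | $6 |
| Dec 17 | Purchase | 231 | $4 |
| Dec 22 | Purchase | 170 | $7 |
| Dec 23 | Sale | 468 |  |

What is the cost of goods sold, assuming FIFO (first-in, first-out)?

COGS = $2,282

Dec 23, 468 sold [FIFO — oldest first]: 99 @ $8 + 362 @ $4 + 7 @ $6 = $2,282
Ending inventory: 159 @ $6 + 231 @ $4 + 170 @ $7 = $3,068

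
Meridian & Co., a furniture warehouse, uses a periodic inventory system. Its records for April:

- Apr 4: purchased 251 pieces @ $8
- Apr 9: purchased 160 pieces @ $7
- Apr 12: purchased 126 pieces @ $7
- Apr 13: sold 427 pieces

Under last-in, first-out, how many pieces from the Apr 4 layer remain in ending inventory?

Apr 13, 427 sold [LIFO — newest first]: 126 @ $7 + 160 @ $7 + 141 @ $8 = $3,130
Ending inventory: 110 @ $8 = $880
Check: goods available $4,010 = COGS $3,130 + ending $880

110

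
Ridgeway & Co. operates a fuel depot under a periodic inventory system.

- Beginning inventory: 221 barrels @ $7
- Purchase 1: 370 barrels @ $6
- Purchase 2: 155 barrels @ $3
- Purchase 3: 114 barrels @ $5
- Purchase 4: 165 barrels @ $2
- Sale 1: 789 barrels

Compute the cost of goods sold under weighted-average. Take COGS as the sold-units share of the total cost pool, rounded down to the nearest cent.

Sale 1, sell 789: 789/1025 × $5,132.00 → $3,950.38
Ending inventory (cost pool remaining) = $1,181.62

COGS = $3,950.38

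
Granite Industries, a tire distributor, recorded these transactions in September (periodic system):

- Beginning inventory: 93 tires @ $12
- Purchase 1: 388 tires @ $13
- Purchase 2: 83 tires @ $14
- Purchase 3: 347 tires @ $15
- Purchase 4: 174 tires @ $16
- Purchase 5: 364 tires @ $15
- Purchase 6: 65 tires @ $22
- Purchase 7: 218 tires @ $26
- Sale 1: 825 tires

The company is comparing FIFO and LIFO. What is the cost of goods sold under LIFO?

FIFO COGS: 93 @ $12 + 388 @ $13 + 83 @ $14 + 261 @ $15 = $11,237
LIFO COGS: 218 @ $26 + 65 @ $22 + 364 @ $15 + 174 @ $16 + 4 @ $15 = $15,402

COGS = $15,402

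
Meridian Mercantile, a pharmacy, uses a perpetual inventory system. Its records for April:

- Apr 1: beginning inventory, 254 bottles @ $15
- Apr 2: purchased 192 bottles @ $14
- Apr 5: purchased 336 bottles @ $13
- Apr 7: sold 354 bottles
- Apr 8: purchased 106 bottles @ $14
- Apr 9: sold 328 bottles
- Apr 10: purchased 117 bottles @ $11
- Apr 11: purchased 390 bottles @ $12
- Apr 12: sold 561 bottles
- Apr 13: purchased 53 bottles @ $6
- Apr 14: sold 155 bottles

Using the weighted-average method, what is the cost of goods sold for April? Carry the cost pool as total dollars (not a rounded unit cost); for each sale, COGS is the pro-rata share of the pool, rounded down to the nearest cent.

After Apr 1: 254 on hand, pool $3,810.00 (≈ $15.0000 each)
After Apr 2: 446 on hand, pool $6,498.00 (≈ $14.5695 each)
After Apr 5: 782 on hand, pool $10,866.00 (≈ $13.8951 each)
Apr 7, sell 354: 354/782 × $10,866.00 → $4,918.87
After Apr 8: 534 on hand, pool $7,431.13 (≈ $13.9160 each)
Apr 9, sell 328: 328/534 × $7,431.13 → $4,564.43
After Apr 10: 323 on hand, pool $4,153.70 (≈ $12.8598 each)
After Apr 11: 713 on hand, pool $8,833.70 (≈ $12.3895 each)
Apr 12, sell 561: 561/713 × $8,833.70 → $6,950.49
After Apr 13: 205 on hand, pool $2,201.21 (≈ $10.7376 each)
Apr 14, sell 155: 155/205 × $2,201.21 → $1,664.32
Total COGS = $4,918.87 + $4,564.43 + $6,950.49 + $1,664.32 = $18,098.11
Ending inventory (cost pool remaining) = $536.89

COGS = $18,098.11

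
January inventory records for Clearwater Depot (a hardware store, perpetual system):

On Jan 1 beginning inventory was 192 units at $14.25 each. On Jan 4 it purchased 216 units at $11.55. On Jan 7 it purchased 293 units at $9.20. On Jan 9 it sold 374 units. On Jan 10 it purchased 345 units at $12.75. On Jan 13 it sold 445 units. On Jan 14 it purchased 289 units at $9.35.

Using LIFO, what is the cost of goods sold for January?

COGS = $9,184.90

Jan 9, 374 sold [LIFO — newest first]: 293 @ $9.20 + 81 @ $11.55 = $3,631.15
Jan 13, 445 sold [LIFO — newest first]: 345 @ $12.75 + 100 @ $11.55 = $5,553.75
Total COGS = $3,631.15 + $5,553.75 = $9,184.90
Ending inventory: 192 @ $14.25 + 35 @ $11.55 + 289 @ $9.35 = $5,842.40
Check: goods available $15,027.30 = COGS $9,184.90 + ending $5,842.40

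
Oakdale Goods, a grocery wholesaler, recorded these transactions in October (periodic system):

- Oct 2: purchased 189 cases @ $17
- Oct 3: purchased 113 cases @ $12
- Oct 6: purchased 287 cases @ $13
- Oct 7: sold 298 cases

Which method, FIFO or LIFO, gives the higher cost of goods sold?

FIFO COGS: 189 @ $17 + 109 @ $12 = $4,521
LIFO COGS: 287 @ $13 + 11 @ $12 = $3,863

FIFO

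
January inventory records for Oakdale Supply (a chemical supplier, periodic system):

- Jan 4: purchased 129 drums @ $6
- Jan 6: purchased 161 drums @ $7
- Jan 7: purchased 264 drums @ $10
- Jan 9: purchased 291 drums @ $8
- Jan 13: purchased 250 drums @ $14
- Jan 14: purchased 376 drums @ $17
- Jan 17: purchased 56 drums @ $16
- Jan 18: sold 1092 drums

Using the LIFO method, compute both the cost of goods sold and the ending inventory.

COGS = $14,306; ending inventory = $3,351

Jan 18, 1092 sold [LIFO — newest first]: 56 @ $16 + 376 @ $17 + 250 @ $14 + 291 @ $8 + 119 @ $10 = $14,306
Ending inventory: 129 @ $6 + 161 @ $7 + 145 @ $10 = $3,351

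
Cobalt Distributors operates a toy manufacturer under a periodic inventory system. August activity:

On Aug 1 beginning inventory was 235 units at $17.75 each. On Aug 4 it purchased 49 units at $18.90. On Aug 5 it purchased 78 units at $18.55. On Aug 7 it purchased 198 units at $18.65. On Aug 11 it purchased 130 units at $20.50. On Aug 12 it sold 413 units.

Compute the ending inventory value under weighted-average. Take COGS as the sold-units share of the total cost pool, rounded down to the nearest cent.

Aug 12, sell 413: 413/690 × $12,901.95 → $7,722.47
Ending inventory (cost pool remaining) = $5,179.48

Ending inventory = $5,179.48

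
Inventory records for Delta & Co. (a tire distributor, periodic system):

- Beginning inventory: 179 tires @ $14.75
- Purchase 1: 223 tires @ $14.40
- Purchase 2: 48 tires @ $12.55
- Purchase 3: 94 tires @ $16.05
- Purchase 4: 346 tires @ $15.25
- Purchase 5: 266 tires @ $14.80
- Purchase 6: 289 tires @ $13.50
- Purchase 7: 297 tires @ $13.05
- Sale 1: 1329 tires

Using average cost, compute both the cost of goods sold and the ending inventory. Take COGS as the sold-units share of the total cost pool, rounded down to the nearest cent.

COGS = $19,037.20; ending inventory = $5,916.00

Sale 1, sell 1329: 1329/1742 × $24,953.20 → $19,037.20
Ending inventory (cost pool remaining) = $5,916.00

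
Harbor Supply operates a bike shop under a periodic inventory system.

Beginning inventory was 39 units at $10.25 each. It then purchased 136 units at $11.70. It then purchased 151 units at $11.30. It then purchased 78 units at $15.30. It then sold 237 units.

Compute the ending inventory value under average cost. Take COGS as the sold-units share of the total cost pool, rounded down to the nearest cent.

Ending inventory = $2,021.64

Sale 1, sell 237: 237/404 × $4,890.65 → $2,869.01
Ending inventory (cost pool remaining) = $2,021.64
Check: goods available $4,890.65 = COGS $2,869.01 + ending $2,021.64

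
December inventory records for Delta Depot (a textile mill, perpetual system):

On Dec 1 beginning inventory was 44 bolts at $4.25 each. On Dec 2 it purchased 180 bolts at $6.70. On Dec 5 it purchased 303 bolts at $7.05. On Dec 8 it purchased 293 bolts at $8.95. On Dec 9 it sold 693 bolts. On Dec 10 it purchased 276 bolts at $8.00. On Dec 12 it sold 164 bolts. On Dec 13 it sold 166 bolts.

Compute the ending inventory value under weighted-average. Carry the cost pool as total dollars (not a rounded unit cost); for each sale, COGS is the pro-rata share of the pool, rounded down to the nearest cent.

After Dec 1: 44 on hand, pool $187.00 (≈ $4.2500 each)
After Dec 2: 224 on hand, pool $1,393.00 (≈ $6.2188 each)
After Dec 5: 527 on hand, pool $3,529.15 (≈ $6.6967 each)
After Dec 8: 820 on hand, pool $6,151.50 (≈ $7.5018 each)
Dec 9, sell 693: 693/820 × $6,151.50 → $5,198.76
After Dec 10: 403 on hand, pool $3,160.74 (≈ $7.8430 each)
Dec 12, sell 164: 164/403 × $3,160.74 → $1,286.25
Dec 13, sell 166: 166/239 × $1,874.49 → $1,301.94
Total COGS = $5,198.76 + $1,286.25 + $1,301.94 = $7,786.95
Ending inventory (cost pool remaining) = $572.55
Check: goods available $8,359.50 = COGS $7,786.95 + ending $572.55

Ending inventory = $572.55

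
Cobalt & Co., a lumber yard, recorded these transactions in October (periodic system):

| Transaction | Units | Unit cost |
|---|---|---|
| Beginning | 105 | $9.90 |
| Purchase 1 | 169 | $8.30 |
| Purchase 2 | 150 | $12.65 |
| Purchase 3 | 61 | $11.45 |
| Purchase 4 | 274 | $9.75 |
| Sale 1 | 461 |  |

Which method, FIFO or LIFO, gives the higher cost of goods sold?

FIFO COGS: 105 @ $9.90 + 169 @ $8.30 + 150 @ $12.65 + 37 @ $11.45 = $4,763.35
LIFO COGS: 274 @ $9.75 + 61 @ $11.45 + 126 @ $12.65 = $4,963.85

LIFO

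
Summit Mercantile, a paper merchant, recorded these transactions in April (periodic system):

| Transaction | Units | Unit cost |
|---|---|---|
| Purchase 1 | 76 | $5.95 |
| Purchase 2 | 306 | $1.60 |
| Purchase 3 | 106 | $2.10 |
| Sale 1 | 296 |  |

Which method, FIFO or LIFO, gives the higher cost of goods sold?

FIFO COGS: 76 @ $5.95 + 220 @ $1.60 = $804.20
LIFO COGS: 106 @ $2.10 + 190 @ $1.60 = $526.60

FIFO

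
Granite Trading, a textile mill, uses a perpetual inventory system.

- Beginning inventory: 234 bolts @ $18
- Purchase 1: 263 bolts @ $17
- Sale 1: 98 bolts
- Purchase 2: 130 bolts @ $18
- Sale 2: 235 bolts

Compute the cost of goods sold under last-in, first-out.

Sale 1 (98) [LIFO — newest first]: 98 @ $17 = $1,666
Sale 2 (235) [LIFO — newest first]: 130 @ $18 + 105 @ $17 = $4,125
Total COGS = $1,666 + $4,125 = $5,791
Ending inventory: 234 @ $18 + 60 @ $17 = $5,232

COGS = $5,791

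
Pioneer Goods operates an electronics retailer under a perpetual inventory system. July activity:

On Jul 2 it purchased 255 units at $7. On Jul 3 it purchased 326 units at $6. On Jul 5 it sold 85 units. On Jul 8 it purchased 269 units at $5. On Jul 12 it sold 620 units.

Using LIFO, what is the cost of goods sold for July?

COGS = $4,071

Jul 5, 85 sold [LIFO — newest first]: 85 @ $6 = $510
Jul 12, 620 sold [LIFO — newest first]: 269 @ $5 + 241 @ $6 + 110 @ $7 = $3,561
Total COGS = $510 + $3,561 = $4,071
Ending inventory: 145 @ $7 = $1,015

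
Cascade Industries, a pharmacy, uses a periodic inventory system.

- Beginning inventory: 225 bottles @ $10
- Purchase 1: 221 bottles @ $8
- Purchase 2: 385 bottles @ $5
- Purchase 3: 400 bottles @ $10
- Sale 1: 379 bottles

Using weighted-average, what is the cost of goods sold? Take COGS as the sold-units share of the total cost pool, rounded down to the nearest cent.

Sale 1, sell 379: 379/1231 × $9,943.00 → $3,061.24
Ending inventory (cost pool remaining) = $6,881.76
Check: goods available $9,943.00 = COGS $3,061.24 + ending $6,881.76

COGS = $3,061.24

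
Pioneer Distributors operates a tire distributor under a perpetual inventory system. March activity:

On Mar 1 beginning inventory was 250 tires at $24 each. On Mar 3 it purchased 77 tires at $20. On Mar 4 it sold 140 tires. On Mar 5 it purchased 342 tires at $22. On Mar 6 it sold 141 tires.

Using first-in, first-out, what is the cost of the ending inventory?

Mar 4, 140 sold [FIFO — oldest first]: 140 @ $24 = $3,360
Mar 6, 141 sold [FIFO — oldest first]: 110 @ $24 + 31 @ $20 = $3,260
Total COGS = $3,360 + $3,260 = $6,620
Ending inventory: 46 @ $20 + 342 @ $22 = $8,444

Ending inventory = $8,444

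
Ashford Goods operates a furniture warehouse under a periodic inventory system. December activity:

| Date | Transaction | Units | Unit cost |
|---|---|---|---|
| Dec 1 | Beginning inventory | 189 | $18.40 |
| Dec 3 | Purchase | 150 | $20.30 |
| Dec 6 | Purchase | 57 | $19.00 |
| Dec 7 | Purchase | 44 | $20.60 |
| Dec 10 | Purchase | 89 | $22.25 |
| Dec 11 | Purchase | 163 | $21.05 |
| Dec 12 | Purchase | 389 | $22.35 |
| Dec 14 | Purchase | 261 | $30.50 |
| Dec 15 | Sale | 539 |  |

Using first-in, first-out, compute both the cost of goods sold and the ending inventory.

Dec 15, 539 sold [FIFO — oldest first]: 189 @ $18.40 + 150 @ $20.30 + 57 @ $19.00 + 44 @ $20.60 + 89 @ $22.25 + 10 @ $21.05 = $10,702.75
Ending inventory: 153 @ $21.05 + 389 @ $22.35 + 261 @ $30.50 = $19,875.30
Check: goods available $30,578.05 = COGS $10,702.75 + ending $19,875.30

COGS = $10,702.75; ending inventory = $19,875.30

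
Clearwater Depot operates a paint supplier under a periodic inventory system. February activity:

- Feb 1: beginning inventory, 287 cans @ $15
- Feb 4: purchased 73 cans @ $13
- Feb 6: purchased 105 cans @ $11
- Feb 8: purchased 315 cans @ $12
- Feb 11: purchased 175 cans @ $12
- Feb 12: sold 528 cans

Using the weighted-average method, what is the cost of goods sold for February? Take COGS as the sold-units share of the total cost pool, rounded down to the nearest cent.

Feb 12, sell 528: 528/955 × $12,289.00 → $6,794.33
Ending inventory (cost pool remaining) = $5,494.67
Check: goods available $12,289.00 = COGS $6,794.33 + ending $5,494.67

COGS = $6,794.33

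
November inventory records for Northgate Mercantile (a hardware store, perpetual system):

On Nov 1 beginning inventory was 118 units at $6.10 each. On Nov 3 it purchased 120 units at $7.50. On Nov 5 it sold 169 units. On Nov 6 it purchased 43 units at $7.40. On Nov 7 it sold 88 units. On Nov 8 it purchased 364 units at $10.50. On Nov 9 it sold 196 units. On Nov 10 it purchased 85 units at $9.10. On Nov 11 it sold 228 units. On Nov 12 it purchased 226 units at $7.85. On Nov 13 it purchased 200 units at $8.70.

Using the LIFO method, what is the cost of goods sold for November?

Nov 5, 169 sold [LIFO — newest first]: 120 @ $7.50 + 49 @ $6.10 = $1,198.90
Nov 7, 88 sold [LIFO — newest first]: 43 @ $7.40 + 45 @ $6.10 = $592.70
Nov 9, 196 sold [LIFO — newest first]: 196 @ $10.50 = $2,058.00
Nov 11, 228 sold [LIFO — newest first]: 85 @ $9.10 + 143 @ $10.50 = $2,275.00
Total COGS = $1,198.90 + $592.70 + $2,058.00 + $2,275.00 = $6,124.60
Ending inventory: 24 @ $6.10 + 25 @ $10.50 + 226 @ $7.85 + 200 @ $8.70 = $3,923.00
Check: goods available $10,047.60 = COGS $6,124.60 + ending $3,923.00

COGS = $6,124.60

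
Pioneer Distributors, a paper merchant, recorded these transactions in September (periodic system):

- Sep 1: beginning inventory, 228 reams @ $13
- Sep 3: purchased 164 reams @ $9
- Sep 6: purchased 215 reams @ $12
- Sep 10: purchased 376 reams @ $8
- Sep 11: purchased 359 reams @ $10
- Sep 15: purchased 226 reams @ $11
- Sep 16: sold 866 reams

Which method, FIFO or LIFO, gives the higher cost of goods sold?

FIFO COGS: 228 @ $13 + 164 @ $9 + 215 @ $12 + 259 @ $8 = $9,092
LIFO COGS: 226 @ $11 + 359 @ $10 + 281 @ $8 = $8,324

FIFO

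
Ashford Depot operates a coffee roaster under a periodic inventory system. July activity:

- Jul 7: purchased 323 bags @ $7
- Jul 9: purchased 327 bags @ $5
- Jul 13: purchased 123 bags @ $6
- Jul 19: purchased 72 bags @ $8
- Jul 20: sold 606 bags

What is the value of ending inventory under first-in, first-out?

Jul 20, 606 sold [FIFO — oldest first]: 323 @ $7 + 283 @ $5 = $3,676
Ending inventory: 44 @ $5 + 123 @ $6 + 72 @ $8 = $1,534
Check: goods available $5,210 = COGS $3,676 + ending $1,534

Ending inventory = $1,534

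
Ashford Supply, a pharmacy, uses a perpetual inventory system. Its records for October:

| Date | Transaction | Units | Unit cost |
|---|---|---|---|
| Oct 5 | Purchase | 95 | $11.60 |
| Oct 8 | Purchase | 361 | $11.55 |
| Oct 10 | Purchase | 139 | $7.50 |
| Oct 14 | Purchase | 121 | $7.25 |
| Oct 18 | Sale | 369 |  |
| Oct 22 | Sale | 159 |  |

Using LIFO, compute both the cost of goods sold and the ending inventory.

COGS = $5,015.15; ending inventory = $2,176.15

Oct 18, 369 sold [LIFO — newest first]: 121 @ $7.25 + 139 @ $7.50 + 109 @ $11.55 = $3,178.70
Oct 22, 159 sold [LIFO — newest first]: 159 @ $11.55 = $1,836.45
Total COGS = $3,178.70 + $1,836.45 = $5,015.15
Ending inventory: 95 @ $11.60 + 93 @ $11.55 = $2,176.15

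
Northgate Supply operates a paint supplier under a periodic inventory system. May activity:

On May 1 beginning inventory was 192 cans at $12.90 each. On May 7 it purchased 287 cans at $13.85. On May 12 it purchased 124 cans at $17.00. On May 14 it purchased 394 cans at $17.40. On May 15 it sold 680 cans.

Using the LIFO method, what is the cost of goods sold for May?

May 15, 680 sold [LIFO — newest first]: 394 @ $17.40 + 124 @ $17.00 + 162 @ $13.85 = $11,207.30
Ending inventory: 192 @ $12.90 + 125 @ $13.85 = $4,208.05

COGS = $11,207.30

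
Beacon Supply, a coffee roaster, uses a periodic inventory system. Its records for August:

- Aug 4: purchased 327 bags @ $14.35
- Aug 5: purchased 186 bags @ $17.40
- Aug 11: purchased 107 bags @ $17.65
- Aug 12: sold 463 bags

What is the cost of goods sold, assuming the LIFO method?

COGS = $7,564.45

Aug 12, 463 sold [LIFO — newest first]: 107 @ $17.65 + 186 @ $17.40 + 170 @ $14.35 = $7,564.45
Ending inventory: 157 @ $14.35 = $2,252.95
Check: goods available $9,817.40 = COGS $7,564.45 + ending $2,252.95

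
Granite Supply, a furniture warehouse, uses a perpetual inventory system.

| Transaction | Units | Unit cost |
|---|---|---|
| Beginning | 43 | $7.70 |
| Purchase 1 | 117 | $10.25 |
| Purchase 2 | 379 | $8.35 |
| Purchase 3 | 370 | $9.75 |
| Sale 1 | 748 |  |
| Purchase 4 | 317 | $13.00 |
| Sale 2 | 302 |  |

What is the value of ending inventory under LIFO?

Sale 1 (748) [LIFO — newest first]: 370 @ $9.75 + 378 @ $8.35 = $6,763.80
Sale 2 (302) [LIFO — newest first]: 302 @ $13.00 = $3,926.00
Total COGS = $6,763.80 + $3,926.00 = $10,689.80
Ending inventory: 43 @ $7.70 + 117 @ $10.25 + 1 @ $8.35 + 15 @ $13.00 = $1,733.70
Check: goods available $12,423.50 = COGS $10,689.80 + ending $1,733.70

Ending inventory = $1,733.70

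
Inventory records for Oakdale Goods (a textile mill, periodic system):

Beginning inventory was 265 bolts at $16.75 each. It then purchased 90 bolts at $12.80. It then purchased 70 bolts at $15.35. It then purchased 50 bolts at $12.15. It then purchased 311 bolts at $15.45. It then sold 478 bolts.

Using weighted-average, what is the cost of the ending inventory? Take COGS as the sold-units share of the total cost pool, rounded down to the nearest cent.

Ending inventory = $4,732.74

Sale 1, sell 478: 478/786 × $12,077.70 → $7,344.96
Ending inventory (cost pool remaining) = $4,732.74
Check: goods available $12,077.70 = COGS $7,344.96 + ending $4,732.74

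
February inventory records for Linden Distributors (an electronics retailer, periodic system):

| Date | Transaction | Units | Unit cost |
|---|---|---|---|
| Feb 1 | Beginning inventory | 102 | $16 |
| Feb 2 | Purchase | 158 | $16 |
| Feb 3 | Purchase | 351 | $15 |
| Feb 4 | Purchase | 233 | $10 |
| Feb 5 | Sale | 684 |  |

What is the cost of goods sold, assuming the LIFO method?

Feb 5, 684 sold [LIFO — newest first]: 233 @ $10 + 351 @ $15 + 100 @ $16 = $9,195
Ending inventory: 102 @ $16 + 58 @ $16 = $2,560

COGS = $9,195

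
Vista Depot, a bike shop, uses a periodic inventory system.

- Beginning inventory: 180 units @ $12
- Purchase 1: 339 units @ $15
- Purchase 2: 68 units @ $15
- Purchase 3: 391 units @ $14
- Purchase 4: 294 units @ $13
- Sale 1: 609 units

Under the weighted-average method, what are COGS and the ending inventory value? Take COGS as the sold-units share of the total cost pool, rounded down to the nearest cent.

COGS = $8,407.74; ending inventory = $9,153.26

Sale 1, sell 609: 609/1272 × $17,561.00 → $8,407.74
Ending inventory (cost pool remaining) = $9,153.26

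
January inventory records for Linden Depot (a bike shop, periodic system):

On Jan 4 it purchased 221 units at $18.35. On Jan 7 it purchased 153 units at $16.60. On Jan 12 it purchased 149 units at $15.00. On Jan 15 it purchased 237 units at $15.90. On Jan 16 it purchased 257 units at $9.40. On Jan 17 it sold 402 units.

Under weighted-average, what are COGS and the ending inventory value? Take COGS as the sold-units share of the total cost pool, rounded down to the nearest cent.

Jan 17, sell 402: 402/1017 × $15,014.25 → $5,934.83
Ending inventory (cost pool remaining) = $9,079.42
Check: goods available $15,014.25 = COGS $5,934.83 + ending $9,079.42

COGS = $5,934.83; ending inventory = $9,079.42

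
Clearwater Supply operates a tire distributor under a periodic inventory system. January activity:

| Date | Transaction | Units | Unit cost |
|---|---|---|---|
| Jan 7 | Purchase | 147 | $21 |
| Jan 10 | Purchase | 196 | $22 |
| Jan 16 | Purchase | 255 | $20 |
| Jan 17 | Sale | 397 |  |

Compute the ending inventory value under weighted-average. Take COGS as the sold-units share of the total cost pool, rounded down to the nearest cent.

Jan 17, sell 397: 397/598 × $12,499.00 → $8,297.83
Ending inventory (cost pool remaining) = $4,201.17

Ending inventory = $4,201.17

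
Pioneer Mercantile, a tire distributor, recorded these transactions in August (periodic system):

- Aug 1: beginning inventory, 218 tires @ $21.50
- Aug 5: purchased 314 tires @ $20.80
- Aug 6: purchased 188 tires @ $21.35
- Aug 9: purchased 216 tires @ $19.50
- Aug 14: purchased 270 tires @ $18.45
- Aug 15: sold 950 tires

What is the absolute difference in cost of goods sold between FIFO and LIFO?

FIFO COGS: 218 @ $21.50 + 314 @ $20.80 + 188 @ $21.35 + 216 @ $19.50 + 14 @ $18.45 = $19,702.30
LIFO COGS: 270 @ $18.45 + 216 @ $19.50 + 188 @ $21.35 + 276 @ $20.80 = $18,948.10
Difference = |$19,702.30 − $18,948.10| = $754.20

$754.20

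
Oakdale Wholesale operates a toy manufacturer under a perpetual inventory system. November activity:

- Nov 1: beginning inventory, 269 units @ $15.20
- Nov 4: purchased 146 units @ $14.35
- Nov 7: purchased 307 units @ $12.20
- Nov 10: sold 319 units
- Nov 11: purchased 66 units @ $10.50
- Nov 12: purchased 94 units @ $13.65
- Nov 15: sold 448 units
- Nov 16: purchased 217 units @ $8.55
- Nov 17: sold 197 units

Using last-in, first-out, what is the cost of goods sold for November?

COGS = $11,841.75

Nov 10, 319 sold [LIFO — newest first]: 307 @ $12.20 + 12 @ $14.35 = $3,917.60
Nov 15, 448 sold [LIFO — newest first]: 94 @ $13.65 + 66 @ $10.50 + 134 @ $14.35 + 154 @ $15.20 = $6,239.80
Nov 17, 197 sold [LIFO — newest first]: 197 @ $8.55 = $1,684.35
Total COGS = $3,917.60 + $6,239.80 + $1,684.35 = $11,841.75
Ending inventory: 115 @ $15.20 + 20 @ $8.55 = $1,919.00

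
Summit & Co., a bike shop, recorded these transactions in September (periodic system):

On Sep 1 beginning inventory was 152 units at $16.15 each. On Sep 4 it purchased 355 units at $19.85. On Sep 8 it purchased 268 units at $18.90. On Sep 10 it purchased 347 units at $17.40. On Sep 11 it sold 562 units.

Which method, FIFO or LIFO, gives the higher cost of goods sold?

FIFO

FIFO COGS: 152 @ $16.15 + 355 @ $19.85 + 55 @ $18.90 = $10,541.05
LIFO COGS: 347 @ $17.40 + 215 @ $18.90 = $10,101.30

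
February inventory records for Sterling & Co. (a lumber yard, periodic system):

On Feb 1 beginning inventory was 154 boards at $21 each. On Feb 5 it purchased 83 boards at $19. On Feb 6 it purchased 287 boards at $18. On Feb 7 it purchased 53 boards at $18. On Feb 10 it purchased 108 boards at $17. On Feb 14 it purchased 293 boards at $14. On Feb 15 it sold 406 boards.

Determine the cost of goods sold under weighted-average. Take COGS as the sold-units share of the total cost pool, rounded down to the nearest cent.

COGS = $7,002.87

Feb 15, sell 406: 406/978 × $16,869.00 → $7,002.87
Ending inventory (cost pool remaining) = $9,866.13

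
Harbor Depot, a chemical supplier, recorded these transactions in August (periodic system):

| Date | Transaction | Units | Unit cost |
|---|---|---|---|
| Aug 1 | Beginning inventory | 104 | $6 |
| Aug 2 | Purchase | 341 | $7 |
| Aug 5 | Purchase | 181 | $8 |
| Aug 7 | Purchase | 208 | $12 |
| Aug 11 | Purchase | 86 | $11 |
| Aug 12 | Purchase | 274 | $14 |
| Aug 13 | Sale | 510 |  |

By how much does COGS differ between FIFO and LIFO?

$3,051

FIFO COGS: 104 @ $6 + 341 @ $7 + 65 @ $8 = $3,531
LIFO COGS: 274 @ $14 + 86 @ $11 + 150 @ $12 = $6,582
Difference = |$3,531 − $6,582| = $3,051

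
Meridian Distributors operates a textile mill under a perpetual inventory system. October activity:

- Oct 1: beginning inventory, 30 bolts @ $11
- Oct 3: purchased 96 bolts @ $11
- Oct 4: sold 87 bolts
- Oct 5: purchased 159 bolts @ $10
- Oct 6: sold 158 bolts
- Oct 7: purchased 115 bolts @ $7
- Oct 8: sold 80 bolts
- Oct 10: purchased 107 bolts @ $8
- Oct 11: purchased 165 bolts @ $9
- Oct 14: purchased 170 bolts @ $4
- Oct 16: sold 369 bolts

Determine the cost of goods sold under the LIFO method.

Oct 4, 87 sold [LIFO — newest first]: 87 @ $11 = $957
Oct 6, 158 sold [LIFO — newest first]: 158 @ $10 = $1,580
Oct 8, 80 sold [LIFO — newest first]: 80 @ $7 = $560
Oct 16, 369 sold [LIFO — newest first]: 170 @ $4 + 165 @ $9 + 34 @ $8 = $2,437
Total COGS = $957 + $1,580 + $560 + $2,437 = $5,534
Ending inventory: 30 @ $11 + 9 @ $11 + 1 @ $10 + 35 @ $7 + 73 @ $8 = $1,268

COGS = $5,534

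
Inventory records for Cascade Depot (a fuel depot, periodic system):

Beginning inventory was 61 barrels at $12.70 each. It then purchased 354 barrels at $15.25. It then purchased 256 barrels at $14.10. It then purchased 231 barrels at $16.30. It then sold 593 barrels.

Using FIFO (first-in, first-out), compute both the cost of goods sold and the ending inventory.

COGS = $8,683.00; ending inventory = $4,865.10

Sale 1 (593) [FIFO — oldest first]: 61 @ $12.70 + 354 @ $15.25 + 178 @ $14.10 = $8,683.00
Ending inventory: 78 @ $14.10 + 231 @ $16.30 = $4,865.10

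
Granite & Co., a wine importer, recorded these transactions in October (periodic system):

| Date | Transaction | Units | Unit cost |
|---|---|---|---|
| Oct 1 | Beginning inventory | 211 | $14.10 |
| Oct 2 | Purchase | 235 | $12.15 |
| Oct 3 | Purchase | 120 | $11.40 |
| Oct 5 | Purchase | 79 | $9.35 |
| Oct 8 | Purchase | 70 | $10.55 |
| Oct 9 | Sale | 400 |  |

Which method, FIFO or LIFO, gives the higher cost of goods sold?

FIFO COGS: 211 @ $14.10 + 189 @ $12.15 = $5,271.45
LIFO COGS: 70 @ $10.55 + 79 @ $9.35 + 120 @ $11.40 + 131 @ $12.15 = $4,436.80

FIFO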